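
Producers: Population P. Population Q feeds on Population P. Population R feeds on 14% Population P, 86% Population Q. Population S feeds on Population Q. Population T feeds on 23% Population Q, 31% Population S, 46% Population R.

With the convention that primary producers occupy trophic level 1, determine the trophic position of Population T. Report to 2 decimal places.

3.71

Population Q: 1 + 1 = 2
Population R: 1 + (0.14×1 + 0.86×2) = 2.86
Population S: 1 + 2 = 3
Population T: 1 + (0.23×2 + 0.31×3 + 0.46×2.86) = 3.7056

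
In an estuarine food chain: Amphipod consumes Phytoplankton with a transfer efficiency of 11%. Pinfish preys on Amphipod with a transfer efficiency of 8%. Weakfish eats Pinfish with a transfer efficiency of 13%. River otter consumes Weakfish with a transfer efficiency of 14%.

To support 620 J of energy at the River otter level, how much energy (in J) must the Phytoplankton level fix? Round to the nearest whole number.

Cumulative transfer efficiency: 0.11 × 0.08 × 0.13 × 0.14 = 0.00016016
Phytoplankton energy = 620 / 0.00016016 = 3871129 J

3871129 J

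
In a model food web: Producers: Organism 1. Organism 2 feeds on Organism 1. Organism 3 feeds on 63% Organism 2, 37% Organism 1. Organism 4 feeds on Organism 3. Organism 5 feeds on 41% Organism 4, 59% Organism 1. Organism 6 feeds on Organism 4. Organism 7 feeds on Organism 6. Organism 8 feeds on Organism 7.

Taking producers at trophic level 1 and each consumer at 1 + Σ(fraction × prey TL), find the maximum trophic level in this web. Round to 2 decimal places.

Organism 2: 1 + 1 = 2
Organism 3: 1 + (0.63×2 + 0.37×1) = 2.63
Organism 4: 1 + 2.63 = 3.63
Organism 5: 1 + (0.41×3.63 + 0.59×1) = 3.0783
Organism 6: 1 + 3.63 = 4.63
Organism 7: 1 + 4.63 = 5.63
Organism 8: 1 + 5.63 = 6.63

6.63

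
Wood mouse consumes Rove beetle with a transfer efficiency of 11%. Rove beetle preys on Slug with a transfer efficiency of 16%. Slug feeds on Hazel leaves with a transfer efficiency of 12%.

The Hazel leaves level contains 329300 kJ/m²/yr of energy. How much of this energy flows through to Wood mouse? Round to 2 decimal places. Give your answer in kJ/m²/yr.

Slug: 329300 × 0.12 = 39516 kJ/m²/yr
Rove beetle: 39516 × 0.16 = 6322.56 kJ/m²/yr
Wood mouse: 6322.56 × 0.11 = 695.4816 kJ/m²/yr

695.48 kJ/m²/yr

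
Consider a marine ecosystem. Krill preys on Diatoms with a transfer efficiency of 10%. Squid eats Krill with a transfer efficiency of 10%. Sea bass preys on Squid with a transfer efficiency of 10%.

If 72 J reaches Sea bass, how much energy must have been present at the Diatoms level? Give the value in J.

72000 J

Cumulative transfer efficiency: 0.1 × 0.1 × 0.1 = 0.001
Diatoms energy = 72 / 0.001 = 72000 J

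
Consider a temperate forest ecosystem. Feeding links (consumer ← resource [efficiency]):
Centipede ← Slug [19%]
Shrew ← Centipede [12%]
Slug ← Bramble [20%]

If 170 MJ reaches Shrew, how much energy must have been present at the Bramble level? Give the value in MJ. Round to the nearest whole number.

Cumulative transfer efficiency: 0.2 × 0.19 × 0.12 = 0.00456
Bramble energy = 170 / 0.00456 = 37281 MJ

37281 MJ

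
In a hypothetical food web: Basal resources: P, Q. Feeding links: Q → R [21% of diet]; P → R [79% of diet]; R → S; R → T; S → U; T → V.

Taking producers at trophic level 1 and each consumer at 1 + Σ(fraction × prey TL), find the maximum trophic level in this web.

R: 1 + (0.21×1 + 0.79×1) = 2
S: 1 + 2 = 3
T: 1 + 2 = 3
U: 1 + 3 = 4
V: 1 + 3 = 4

4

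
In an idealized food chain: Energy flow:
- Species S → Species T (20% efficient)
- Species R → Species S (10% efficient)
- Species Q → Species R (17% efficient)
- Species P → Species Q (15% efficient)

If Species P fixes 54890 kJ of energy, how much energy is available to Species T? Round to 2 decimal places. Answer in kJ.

27.99 kJ

Species Q: 54890 × 0.15 = 8233.5 kJ
Species R: 8233.5 × 0.17 = 1399.695 kJ
Species S: 1399.695 × 0.1 = 139.9695 kJ
Species T: 139.9695 × 0.2 = 27.9939 kJ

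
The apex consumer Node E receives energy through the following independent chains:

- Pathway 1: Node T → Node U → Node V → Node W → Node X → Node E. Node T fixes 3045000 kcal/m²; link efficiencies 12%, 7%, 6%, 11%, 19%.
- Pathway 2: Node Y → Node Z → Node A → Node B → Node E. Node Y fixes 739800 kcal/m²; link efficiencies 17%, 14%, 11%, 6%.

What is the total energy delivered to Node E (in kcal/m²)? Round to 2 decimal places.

Pathway 1: 3045000 × 0.12 × 0.07 × 0.06 × 0.11 × 0.19 = 32.074812 kcal/m²
Pathway 2: 739800 × 0.17 × 0.14 × 0.11 × 0.06 = 116.207784 kcal/m²
Total at Node E: 32.074812 + 116.207784 = 148.282596 kcal/m²

148.28 kcal/m²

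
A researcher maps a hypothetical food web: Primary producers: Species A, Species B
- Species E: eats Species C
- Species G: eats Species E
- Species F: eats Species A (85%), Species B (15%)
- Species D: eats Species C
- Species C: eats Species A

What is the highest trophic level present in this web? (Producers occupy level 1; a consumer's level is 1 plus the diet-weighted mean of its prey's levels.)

Species C: 1 + 1 = 2
Species D: 1 + 2 = 3
Species E: 1 + 2 = 3
Species F: 1 + (0.85×1 + 0.15×1) = 2
Species G: 1 + 3 = 4

4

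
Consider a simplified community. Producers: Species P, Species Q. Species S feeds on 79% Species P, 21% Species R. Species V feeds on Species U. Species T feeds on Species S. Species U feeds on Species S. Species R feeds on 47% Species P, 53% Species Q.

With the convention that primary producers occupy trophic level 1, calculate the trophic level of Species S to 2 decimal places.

Species R: 1 + (0.47×1 + 0.53×1) = 2
Species S: 1 + (0.79×1 + 0.21×2) = 2.21
Species T: 1 + 2.21 = 3.21
Species U: 1 + 2.21 = 3.21
Species V: 1 + 3.21 = 4.21

2.21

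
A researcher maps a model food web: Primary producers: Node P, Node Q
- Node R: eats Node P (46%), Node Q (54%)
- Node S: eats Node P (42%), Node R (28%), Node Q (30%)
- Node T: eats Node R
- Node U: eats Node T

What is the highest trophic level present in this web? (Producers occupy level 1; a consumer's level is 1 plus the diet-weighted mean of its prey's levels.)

4

Node R: 1 + (0.46×1 + 0.54×1) = 2
Node S: 1 + (0.42×1 + 0.28×2 + 0.3×1) = 2.28
Node T: 1 + 2 = 3
Node U: 1 + 3 = 4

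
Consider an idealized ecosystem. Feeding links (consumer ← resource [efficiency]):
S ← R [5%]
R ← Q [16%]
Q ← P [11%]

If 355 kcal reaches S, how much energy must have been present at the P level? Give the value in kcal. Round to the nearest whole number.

403409 kcal

Cumulative transfer efficiency: 0.11 × 0.16 × 0.05 = 0.00088
P energy = 355 / 0.00088 = 403409 kcal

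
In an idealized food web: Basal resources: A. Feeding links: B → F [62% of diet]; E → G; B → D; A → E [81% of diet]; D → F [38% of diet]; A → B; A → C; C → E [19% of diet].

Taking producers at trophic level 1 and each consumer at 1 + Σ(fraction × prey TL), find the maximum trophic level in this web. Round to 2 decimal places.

B: 1 + 1 = 2
C: 1 + 1 = 2
D: 1 + 2 = 3
E: 1 + (0.19×2 + 0.81×1) = 2.19
F: 1 + (0.38×3 + 0.62×2) = 3.38
G: 1 + 2.19 = 3.19

3.38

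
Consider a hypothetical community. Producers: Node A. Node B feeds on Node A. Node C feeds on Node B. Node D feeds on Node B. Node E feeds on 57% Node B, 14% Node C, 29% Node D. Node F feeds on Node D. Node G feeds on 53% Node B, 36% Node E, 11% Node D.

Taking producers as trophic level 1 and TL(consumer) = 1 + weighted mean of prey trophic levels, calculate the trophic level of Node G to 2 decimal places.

3.62

Node B: 1 + 1 = 2
Node C: 1 + 2 = 3
Node D: 1 + 2 = 3
Node E: 1 + (0.57×2 + 0.14×3 + 0.29×3) = 3.43
Node F: 1 + 3 = 4
Node G: 1 + (0.53×2 + 0.36×3.43 + 0.11×3) = 3.6248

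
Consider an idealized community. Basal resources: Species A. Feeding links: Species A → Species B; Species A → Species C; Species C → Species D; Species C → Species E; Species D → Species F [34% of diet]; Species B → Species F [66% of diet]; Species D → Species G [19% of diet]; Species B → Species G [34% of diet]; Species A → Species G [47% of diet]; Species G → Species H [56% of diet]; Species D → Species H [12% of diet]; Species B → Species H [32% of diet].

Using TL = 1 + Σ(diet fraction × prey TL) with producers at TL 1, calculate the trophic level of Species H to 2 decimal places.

3.52

Species B: 1 + 1 = 2
Species C: 1 + 1 = 2
Species D: 1 + 2 = 3
Species E: 1 + 2 = 3
Species F: 1 + (0.34×3 + 0.66×2) = 3.34
Species G: 1 + (0.19×3 + 0.34×2 + 0.47×1) = 2.72
Species H: 1 + (0.56×2.72 + 0.12×3 + 0.32×2) = 3.5232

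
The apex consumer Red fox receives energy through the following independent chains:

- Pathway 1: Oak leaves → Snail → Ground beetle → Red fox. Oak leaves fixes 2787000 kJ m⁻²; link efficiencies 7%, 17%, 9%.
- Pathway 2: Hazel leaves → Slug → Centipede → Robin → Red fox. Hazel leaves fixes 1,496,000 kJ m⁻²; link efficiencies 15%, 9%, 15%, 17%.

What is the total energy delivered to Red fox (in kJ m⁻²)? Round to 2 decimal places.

Pathway 1: 2787000 × 0.07 × 0.17 × 0.09 = 2984.877 kJ m⁻²
Pathway 2: 1496000 × 0.15 × 0.09 × 0.15 × 0.17 = 514.998 kJ m⁻²
Total at Red fox: 2984.877 + 514.998 = 3499.875 kJ m⁻²

3499.88 kJ m⁻²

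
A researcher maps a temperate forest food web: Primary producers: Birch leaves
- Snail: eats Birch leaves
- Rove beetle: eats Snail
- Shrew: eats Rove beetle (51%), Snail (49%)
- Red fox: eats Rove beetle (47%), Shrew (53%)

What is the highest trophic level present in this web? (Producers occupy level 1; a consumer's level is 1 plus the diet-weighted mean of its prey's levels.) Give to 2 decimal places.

Snail: 1 + 1 = 2
Rove beetle: 1 + 2 = 3
Shrew: 1 + (0.51×3 + 0.49×2) = 3.51
Red fox: 1 + (0.47×3 + 0.53×3.51) = 4.2703

4.27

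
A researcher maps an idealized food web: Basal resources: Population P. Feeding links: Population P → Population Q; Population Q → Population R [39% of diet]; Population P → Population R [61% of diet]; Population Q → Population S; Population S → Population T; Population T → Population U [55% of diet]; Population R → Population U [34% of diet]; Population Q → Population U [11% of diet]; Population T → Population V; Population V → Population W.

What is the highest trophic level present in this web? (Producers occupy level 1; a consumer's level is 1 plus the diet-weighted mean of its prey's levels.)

6

Population Q: 1 + 1 = 2
Population R: 1 + (0.39×2 + 0.61×1) = 2.39
Population S: 1 + 2 = 3
Population T: 1 + 3 = 4
Population U: 1 + (0.55×4 + 0.34×2.39 + 0.11×2) = 4.2326
Population V: 1 + 4 = 5
Population W: 1 + 5 = 6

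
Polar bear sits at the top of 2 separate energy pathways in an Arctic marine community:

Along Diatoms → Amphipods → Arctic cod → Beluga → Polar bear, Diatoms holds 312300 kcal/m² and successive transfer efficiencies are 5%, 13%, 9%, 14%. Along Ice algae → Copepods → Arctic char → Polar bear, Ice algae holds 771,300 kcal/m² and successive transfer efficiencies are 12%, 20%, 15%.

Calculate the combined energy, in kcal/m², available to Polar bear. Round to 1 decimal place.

2802.3 kcal/m²

Via Diatoms: 312300 × 0.05 × 0.13 × 0.09 × 0.14 = 25.57737 kcal/m²
Via Ice algae: 771300 × 0.12 × 0.2 × 0.15 = 2776.68 kcal/m²
Total at Polar bear: 25.57737 + 2776.68 = 2802.25737 kcal/m²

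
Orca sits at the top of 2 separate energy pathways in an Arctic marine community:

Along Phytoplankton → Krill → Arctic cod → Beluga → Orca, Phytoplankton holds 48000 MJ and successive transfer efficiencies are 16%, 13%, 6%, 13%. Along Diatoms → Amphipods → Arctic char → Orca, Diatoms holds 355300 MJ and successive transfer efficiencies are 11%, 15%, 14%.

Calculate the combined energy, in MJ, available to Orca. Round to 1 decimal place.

Via Phytoplankton: 48000 × 0.16 × 0.13 × 0.06 × 0.13 = 7.78752 MJ
Via Diatoms: 355300 × 0.11 × 0.15 × 0.14 = 820.743 MJ
Total at Orca: 7.78752 + 820.743 = 828.53052 MJ

828.5 MJ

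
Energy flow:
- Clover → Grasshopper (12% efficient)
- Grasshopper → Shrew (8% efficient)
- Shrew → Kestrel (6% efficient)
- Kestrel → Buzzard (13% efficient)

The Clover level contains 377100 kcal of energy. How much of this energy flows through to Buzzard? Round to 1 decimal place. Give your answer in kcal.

28.2 kcal

Grasshopper: 377100 × 0.12 = 45252 kcal
Shrew: 45252 × 0.08 = 3620.16 kcal
Kestrel: 3620.16 × 0.06 = 217.2096 kcal
Buzzard: 217.2096 × 0.13 = 28.237248 kcal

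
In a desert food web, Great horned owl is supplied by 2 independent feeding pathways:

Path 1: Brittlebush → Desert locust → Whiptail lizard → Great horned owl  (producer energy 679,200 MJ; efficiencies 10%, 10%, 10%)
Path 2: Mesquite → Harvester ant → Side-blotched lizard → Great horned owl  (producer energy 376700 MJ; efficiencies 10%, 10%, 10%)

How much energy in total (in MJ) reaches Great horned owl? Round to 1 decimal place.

Path 1: 679200 × 0.1 × 0.1 × 0.1 = 679.2 MJ
Path 2: 376700 × 0.1 × 0.1 × 0.1 = 376.7 MJ
Total at Great horned owl: 679.2 + 376.7 = 1055.9 MJ

1055.9 MJ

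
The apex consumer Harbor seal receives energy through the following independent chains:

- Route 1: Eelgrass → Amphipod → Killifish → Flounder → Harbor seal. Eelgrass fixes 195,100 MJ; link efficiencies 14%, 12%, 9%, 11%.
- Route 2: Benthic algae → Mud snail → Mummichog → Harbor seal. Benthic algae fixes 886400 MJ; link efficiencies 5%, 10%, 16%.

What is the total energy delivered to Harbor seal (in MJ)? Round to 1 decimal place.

741.6 MJ

Route 1: 195100 × 0.14 × 0.12 × 0.09 × 0.11 = 32.449032 MJ
Route 2: 886400 × 0.05 × 0.1 × 0.16 = 709.12 MJ
Total at Harbor seal: 32.449032 + 709.12 = 741.569032 MJ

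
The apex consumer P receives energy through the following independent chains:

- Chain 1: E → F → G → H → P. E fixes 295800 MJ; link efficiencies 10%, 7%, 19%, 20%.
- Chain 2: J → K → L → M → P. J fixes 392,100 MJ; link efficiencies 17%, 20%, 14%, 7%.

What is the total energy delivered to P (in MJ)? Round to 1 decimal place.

Chain 1: 295800 × 0.1 × 0.07 × 0.19 × 0.2 = 78.6828 MJ
Chain 2: 392100 × 0.17 × 0.2 × 0.14 × 0.07 = 130.64772 MJ
Total at P: 78.6828 + 130.64772 = 209.33052 MJ

209.3 MJ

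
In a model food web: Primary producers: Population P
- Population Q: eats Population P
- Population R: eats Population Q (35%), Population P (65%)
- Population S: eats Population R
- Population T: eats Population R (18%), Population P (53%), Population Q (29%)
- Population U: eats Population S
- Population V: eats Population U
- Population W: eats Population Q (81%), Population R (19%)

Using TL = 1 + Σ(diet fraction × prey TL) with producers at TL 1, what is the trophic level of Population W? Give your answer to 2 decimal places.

Population Q: 1 + 1 = 2
Population R: 1 + (0.35×2 + 0.65×1) = 2.35
Population S: 1 + 2.35 = 3.35
Population T: 1 + (0.18×2.35 + 0.53×1 + 0.29×2) = 2.533
Population U: 1 + 3.35 = 4.35
Population V: 1 + 4.35 = 5.35
Population W: 1 + (0.81×2 + 0.19×2.35) = 3.0665

3.07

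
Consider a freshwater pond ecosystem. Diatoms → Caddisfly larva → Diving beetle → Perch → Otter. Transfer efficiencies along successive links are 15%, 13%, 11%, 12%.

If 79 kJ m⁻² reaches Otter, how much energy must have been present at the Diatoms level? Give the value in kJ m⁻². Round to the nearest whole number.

306915 kJ m⁻²

Cumulative transfer efficiency: 0.15 × 0.13 × 0.11 × 0.12 = 0.0002574
Diatoms energy = 79 / 0.0002574 = 306915 kJ m⁻²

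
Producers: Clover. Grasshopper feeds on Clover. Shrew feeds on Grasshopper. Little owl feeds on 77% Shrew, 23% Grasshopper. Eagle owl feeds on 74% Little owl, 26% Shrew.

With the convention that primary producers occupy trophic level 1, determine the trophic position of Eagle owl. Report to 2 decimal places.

Grasshopper: 1 + 1 = 2
Shrew: 1 + 2 = 3
Little owl: 1 + (0.77×3 + 0.23×2) = 3.77
Eagle owl: 1 + (0.74×3.77 + 0.26×3) = 4.5698

4.57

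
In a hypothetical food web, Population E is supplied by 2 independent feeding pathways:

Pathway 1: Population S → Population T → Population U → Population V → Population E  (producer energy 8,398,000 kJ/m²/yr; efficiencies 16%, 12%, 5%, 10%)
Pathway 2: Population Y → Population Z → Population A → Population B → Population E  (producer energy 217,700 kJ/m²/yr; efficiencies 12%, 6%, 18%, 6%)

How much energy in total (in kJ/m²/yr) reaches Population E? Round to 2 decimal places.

Pathway 1: 8398000 × 0.16 × 0.12 × 0.05 × 0.1 = 806.208 kJ/m²/yr
Pathway 2: 217700 × 0.12 × 0.06 × 0.18 × 0.06 = 16.928352 kJ/m²/yr
Total at Population E: 806.208 + 16.928352 = 823.136352 kJ/m²/yr

823.14 kJ/m²/yr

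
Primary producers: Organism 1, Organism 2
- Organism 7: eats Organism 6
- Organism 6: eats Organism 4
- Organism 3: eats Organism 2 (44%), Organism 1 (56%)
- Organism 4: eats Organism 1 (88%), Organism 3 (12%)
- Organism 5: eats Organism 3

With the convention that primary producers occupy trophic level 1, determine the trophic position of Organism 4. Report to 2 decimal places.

Organism 3: 1 + (0.44×1 + 0.56×1) = 2
Organism 4: 1 + (0.88×1 + 0.12×2) = 2.12
Organism 5: 1 + 2 = 3
Organism 6: 1 + 2.12 = 3.12
Organism 7: 1 + 3.12 = 4.12

2.12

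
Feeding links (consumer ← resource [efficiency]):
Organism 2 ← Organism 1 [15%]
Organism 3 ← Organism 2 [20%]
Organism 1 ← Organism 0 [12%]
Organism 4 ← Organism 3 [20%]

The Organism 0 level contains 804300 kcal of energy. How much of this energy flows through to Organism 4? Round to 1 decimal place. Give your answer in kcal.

Organism 1: 804300 × 0.12 = 96516 kcal
Organism 2: 96516 × 0.15 = 14477.4 kcal
Organism 3: 14477.4 × 0.2 = 2895.48 kcal
Organism 4: 2895.48 × 0.2 = 579.096 kcal

579.1 kcal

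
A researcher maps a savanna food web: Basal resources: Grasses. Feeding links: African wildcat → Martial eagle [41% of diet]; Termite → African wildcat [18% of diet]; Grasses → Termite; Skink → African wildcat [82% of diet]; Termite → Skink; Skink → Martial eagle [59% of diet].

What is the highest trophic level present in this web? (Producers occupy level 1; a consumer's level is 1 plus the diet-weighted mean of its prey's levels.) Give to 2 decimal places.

4.34

Termite: 1 + 1 = 2
Skink: 1 + 2 = 3
African wildcat: 1 + (0.18×2 + 0.82×3) = 3.82
Martial eagle: 1 + (0.41×3.82 + 0.59×3) = 4.3362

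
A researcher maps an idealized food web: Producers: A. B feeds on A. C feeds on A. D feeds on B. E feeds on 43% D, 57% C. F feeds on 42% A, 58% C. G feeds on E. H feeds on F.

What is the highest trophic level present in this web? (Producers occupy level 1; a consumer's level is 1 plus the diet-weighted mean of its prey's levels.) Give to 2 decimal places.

B: 1 + 1 = 2
C: 1 + 1 = 2
D: 1 + 2 = 3
E: 1 + (0.43×3 + 0.57×2) = 3.43
F: 1 + (0.42×1 + 0.58×2) = 2.58
G: 1 + 3.43 = 4.43
H: 1 + 2.58 = 3.58

4.43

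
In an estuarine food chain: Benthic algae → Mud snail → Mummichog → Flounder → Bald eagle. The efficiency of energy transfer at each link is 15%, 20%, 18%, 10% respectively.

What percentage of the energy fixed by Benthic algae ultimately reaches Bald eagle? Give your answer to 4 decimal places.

Product of link efficiencies: 0.15 × 0.2 × 0.18 × 0.1 = 0.00054
As a percentage: 0.00054 × 100 = 0.0540%

0.0540%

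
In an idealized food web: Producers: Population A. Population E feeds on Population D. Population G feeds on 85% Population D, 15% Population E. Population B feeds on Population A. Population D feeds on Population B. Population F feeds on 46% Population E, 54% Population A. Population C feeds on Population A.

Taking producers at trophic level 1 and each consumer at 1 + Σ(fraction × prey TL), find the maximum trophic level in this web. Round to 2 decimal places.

Population B: 1 + 1 = 2
Population C: 1 + 1 = 2
Population D: 1 + 2 = 3
Population E: 1 + 3 = 4
Population F: 1 + (0.46×4 + 0.54×1) = 3.38
Population G: 1 + (0.85×3 + 0.15×4) = 4.15

4.15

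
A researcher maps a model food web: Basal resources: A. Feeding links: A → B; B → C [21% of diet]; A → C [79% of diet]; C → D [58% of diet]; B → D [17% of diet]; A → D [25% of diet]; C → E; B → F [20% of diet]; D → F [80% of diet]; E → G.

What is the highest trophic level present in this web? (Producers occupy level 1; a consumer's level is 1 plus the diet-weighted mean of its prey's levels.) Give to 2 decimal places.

4.21

B: 1 + 1 = 2
C: 1 + (0.21×2 + 0.79×1) = 2.21
D: 1 + (0.58×2.21 + 0.17×2 + 0.25×1) = 2.8718
E: 1 + 2.21 = 3.21
F: 1 + (0.2×2 + 0.8×2.8718) = 3.69744
G: 1 + 3.21 = 4.21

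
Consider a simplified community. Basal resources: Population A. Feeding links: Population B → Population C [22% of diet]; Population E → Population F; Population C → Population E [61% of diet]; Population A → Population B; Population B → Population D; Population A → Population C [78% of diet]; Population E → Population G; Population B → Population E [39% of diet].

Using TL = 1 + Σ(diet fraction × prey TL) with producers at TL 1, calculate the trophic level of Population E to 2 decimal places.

Population B: 1 + 1 = 2
Population C: 1 + (0.78×1 + 0.22×2) = 2.22
Population D: 1 + 2 = 3
Population E: 1 + (0.39×2 + 0.61×2.22) = 3.1342
Population F: 1 + 3.1342 = 4.1342
Population G: 1 + 3.1342 = 4.1342

3.13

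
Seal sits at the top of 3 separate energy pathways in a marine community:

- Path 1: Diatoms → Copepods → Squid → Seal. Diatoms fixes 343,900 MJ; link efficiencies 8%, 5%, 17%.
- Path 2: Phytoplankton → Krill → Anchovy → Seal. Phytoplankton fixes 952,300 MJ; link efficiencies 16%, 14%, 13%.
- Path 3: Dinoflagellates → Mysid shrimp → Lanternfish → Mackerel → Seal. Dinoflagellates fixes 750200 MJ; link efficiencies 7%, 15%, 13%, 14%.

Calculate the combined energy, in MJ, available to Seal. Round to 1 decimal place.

3150.3 MJ

Path 1: 343900 × 0.08 × 0.05 × 0.17 = 233.852 MJ
Path 2: 952300 × 0.16 × 0.14 × 0.13 = 2773.0976 MJ
Path 3: 750200 × 0.07 × 0.15 × 0.13 × 0.14 = 143.36322 MJ
Total at Seal: 233.852 + 2773.0976 + 143.36322 = 3150.31282 MJ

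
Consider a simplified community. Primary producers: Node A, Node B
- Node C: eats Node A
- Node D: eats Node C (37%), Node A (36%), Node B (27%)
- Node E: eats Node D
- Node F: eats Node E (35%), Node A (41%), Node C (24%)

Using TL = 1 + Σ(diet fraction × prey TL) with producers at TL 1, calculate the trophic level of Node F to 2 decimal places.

3.07

Node C: 1 + 1 = 2
Node D: 1 + (0.37×2 + 0.36×1 + 0.27×1) = 2.37
Node E: 1 + 2.37 = 3.37
Node F: 1 + (0.35×3.37 + 0.41×1 + 0.24×2) = 3.0695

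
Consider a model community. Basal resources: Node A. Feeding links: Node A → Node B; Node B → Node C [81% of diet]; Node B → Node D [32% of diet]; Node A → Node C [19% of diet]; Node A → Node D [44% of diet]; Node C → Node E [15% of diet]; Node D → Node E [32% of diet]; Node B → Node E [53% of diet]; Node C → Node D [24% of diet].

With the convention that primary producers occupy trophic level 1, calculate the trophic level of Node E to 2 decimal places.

3.36

Node B: 1 + 1 = 2
Node C: 1 + (0.81×2 + 0.19×1) = 2.81
Node D: 1 + (0.24×2.81 + 0.32×2 + 0.44×1) = 2.7544
Node E: 1 + (0.53×2 + 0.32×2.7544 + 0.15×2.81) = 3.362908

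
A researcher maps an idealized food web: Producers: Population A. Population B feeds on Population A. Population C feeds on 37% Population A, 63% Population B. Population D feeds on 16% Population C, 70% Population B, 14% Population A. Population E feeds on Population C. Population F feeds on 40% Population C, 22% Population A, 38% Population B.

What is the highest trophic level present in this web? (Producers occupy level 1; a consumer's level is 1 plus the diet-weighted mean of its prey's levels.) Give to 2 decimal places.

3.63

Population B: 1 + 1 = 2
Population C: 1 + (0.37×1 + 0.63×2) = 2.63
Population D: 1 + (0.16×2.63 + 0.7×2 + 0.14×1) = 2.9608
Population E: 1 + 2.63 = 3.63
Population F: 1 + (0.4×2.63 + 0.22×1 + 0.38×2) = 3.032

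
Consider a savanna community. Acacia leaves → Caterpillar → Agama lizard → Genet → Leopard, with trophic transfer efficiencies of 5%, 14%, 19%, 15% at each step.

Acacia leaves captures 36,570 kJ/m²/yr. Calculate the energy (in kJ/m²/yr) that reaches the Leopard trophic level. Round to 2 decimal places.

7.30 kJ/m²/yr

Caterpillar: 36570 × 0.05 = 1828.5 kJ/m²/yr
Agama lizard: 1828.5 × 0.14 = 255.99 kJ/m²/yr
Genet: 255.99 × 0.19 = 48.6381 kJ/m²/yr
Leopard: 48.6381 × 0.15 = 7.295715 kJ/m²/yr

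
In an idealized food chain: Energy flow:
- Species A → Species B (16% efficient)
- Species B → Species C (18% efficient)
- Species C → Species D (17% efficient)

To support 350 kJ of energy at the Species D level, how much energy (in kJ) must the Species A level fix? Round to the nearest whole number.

Cumulative transfer efficiency: 0.16 × 0.18 × 0.17 = 0.004896
Species A energy = 350 / 0.004896 = 71487 kJ

71487 kJ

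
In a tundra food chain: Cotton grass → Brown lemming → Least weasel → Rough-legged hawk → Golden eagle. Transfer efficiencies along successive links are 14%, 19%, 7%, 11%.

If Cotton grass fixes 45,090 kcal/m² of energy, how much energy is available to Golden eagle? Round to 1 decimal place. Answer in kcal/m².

9.2 kcal/m²

Brown lemming: 45090 × 0.14 = 6312.6 kcal/m²
Least weasel: 6312.6 × 0.19 = 1199.394 kcal/m²
Rough-legged hawk: 1199.394 × 0.07 = 83.95758 kcal/m²
Golden eagle: 83.95758 × 0.11 = 9.2353338 kcal/m²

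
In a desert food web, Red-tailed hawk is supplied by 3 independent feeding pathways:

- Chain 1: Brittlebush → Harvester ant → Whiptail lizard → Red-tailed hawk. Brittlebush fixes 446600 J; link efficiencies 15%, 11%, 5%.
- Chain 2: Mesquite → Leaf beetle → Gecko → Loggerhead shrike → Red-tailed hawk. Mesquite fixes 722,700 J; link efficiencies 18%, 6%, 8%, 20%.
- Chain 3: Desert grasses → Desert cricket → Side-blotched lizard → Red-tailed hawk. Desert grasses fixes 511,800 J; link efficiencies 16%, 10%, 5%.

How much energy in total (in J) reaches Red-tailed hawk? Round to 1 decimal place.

Chain 1: 446600 × 0.15 × 0.11 × 0.05 = 368.445 J
Chain 2: 722700 × 0.18 × 0.06 × 0.08 × 0.2 = 124.88256 J
Chain 3: 511800 × 0.16 × 0.1 × 0.05 = 409.44 J
Total at Red-tailed hawk: 368.445 + 124.88256 + 409.44 = 902.76756 J

902.8 J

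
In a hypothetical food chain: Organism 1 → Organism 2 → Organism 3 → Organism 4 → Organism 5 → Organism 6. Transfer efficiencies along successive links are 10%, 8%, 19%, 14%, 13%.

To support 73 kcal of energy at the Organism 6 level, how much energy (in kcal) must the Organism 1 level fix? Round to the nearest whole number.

Cumulative transfer efficiency: 0.1 × 0.08 × 0.19 × 0.14 × 0.13 = 0.000027664
Organism 1 energy = 73 / 0.000027664 = 2638809 kcal

2638809 kcal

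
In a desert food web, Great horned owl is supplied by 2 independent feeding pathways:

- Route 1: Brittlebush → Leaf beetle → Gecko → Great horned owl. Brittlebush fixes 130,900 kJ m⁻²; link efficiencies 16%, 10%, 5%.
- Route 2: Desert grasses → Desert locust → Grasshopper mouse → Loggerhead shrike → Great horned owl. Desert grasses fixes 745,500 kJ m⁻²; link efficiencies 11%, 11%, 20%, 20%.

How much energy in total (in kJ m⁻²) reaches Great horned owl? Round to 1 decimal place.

465.5 kJ m⁻²

Route 1: 130900 × 0.16 × 0.1 × 0.05 = 104.72 kJ m⁻²
Route 2: 745500 × 0.11 × 0.11 × 0.2 × 0.2 = 360.822 kJ m⁻²
Total at Great horned owl: 104.72 + 360.822 = 465.542 kJ m⁻²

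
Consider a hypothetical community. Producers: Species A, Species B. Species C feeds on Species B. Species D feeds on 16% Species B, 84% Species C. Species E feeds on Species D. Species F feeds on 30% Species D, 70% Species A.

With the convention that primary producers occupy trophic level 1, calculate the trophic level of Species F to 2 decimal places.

2.55

Species C: 1 + 1 = 2
Species D: 1 + (0.16×1 + 0.84×2) = 2.84
Species E: 1 + 2.84 = 3.84
Species F: 1 + (0.3×2.84 + 0.7×1) = 2.552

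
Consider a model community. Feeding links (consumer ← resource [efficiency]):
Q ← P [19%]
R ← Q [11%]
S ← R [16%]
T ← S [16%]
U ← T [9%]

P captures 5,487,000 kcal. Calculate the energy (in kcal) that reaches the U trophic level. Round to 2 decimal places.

Q: 5487000 × 0.19 = 1042530 kcal
R: 1042530 × 0.11 = 114678.3 kcal
S: 114678.3 × 0.16 = 18348.528 kcal
T: 18348.528 × 0.16 = 2935.76448 kcal
U: 2935.76448 × 0.09 = 264.2188032 kcal

264.22 kcal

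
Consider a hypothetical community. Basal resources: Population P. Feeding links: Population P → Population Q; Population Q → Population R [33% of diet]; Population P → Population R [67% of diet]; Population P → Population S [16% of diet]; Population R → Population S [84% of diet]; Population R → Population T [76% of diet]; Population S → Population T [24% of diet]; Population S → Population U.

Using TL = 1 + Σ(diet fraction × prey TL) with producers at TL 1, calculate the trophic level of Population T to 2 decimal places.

Population Q: 1 + 1 = 2
Population R: 1 + (0.33×2 + 0.67×1) = 2.33
Population S: 1 + (0.16×1 + 0.84×2.33) = 3.1172
Population T: 1 + (0.76×2.33 + 0.24×3.1172) = 3.518928
Population U: 1 + 3.1172 = 4.1172

3.52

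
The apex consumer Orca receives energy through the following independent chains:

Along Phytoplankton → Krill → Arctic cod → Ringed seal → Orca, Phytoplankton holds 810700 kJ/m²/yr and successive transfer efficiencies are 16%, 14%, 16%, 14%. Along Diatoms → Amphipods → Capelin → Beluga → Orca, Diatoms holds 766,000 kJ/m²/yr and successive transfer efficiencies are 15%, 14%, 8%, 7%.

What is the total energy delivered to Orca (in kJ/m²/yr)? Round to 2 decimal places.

Via Phytoplankton: 810700 × 0.16 × 0.14 × 0.16 × 0.14 = 406.776832 kJ/m²/yr
Via Diatoms: 766000 × 0.15 × 0.14 × 0.08 × 0.07 = 90.0816 kJ/m²/yr
Total at Orca: 406.776832 + 90.0816 = 496.858432 kJ/m²/yr

496.86 kJ/m²/yr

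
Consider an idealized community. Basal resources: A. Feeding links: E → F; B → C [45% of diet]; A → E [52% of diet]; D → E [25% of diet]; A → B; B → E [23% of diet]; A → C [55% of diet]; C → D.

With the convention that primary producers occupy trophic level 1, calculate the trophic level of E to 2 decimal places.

2.84

B: 1 + 1 = 2
C: 1 + (0.55×1 + 0.45×2) = 2.45
D: 1 + 2.45 = 3.45
E: 1 + (0.52×1 + 0.23×2 + 0.25×3.45) = 2.8425
F: 1 + 2.8425 = 3.8425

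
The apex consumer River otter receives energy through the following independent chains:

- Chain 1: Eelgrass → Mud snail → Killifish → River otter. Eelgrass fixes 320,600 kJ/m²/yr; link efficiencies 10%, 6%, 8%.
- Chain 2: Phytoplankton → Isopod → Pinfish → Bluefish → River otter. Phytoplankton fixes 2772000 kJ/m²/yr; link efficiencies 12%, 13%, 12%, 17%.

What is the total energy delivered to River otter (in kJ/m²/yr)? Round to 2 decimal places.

Chain 1: 320600 × 0.1 × 0.06 × 0.08 = 153.888 kJ/m²/yr
Chain 2: 2772000 × 0.12 × 0.13 × 0.12 × 0.17 = 882.16128 kJ/m²/yr
Total at River otter: 153.888 + 882.16128 = 1036.04928 kJ/m²/yr

1036.05 kJ/m²/yr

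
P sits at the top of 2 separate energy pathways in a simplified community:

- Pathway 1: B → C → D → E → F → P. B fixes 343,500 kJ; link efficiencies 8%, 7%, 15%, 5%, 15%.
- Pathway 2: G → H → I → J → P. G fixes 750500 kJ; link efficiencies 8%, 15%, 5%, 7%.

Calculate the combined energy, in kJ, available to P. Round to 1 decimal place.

33.7 kJ

Pathway 1: 343500 × 0.08 × 0.07 × 0.15 × 0.05 × 0.15 = 2.16405 kJ
Pathway 2: 750500 × 0.08 × 0.15 × 0.05 × 0.07 = 31.521 kJ
Total at P: 2.16405 + 31.521 = 33.68505 kJ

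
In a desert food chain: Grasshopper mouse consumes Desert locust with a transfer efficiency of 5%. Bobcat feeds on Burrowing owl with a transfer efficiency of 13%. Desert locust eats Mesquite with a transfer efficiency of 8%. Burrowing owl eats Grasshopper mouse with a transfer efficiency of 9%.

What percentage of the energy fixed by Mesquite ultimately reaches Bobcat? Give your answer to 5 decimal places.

0.00468%

Product of link efficiencies: 0.08 × 0.05 × 0.09 × 0.13 = 0.0000468
As a percentage: 0.0000468 × 100 = 0.00468%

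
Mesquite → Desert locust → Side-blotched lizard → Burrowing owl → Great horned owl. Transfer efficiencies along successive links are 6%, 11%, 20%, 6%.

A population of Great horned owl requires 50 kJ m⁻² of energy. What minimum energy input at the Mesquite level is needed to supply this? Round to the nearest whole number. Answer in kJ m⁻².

631313 kJ m⁻²

Cumulative transfer efficiency: 0.06 × 0.11 × 0.2 × 0.06 = 0.0000792
Mesquite energy = 50 / 0.0000792 = 631313 kJ m⁻²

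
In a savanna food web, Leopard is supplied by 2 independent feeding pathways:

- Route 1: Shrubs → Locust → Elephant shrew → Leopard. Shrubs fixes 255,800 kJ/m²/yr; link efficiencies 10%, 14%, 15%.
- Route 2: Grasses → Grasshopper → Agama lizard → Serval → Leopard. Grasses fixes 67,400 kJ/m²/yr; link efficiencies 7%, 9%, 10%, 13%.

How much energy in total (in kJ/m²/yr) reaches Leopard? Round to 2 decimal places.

542.70 kJ/m²/yr

Route 1: 255800 × 0.1 × 0.14 × 0.15 = 537.18 kJ/m²/yr
Route 2: 67400 × 0.07 × 0.09 × 0.1 × 0.13 = 5.52006 kJ/m²/yr
Total at Leopard: 537.18 + 5.52006 = 542.70006 kJ/m²/yr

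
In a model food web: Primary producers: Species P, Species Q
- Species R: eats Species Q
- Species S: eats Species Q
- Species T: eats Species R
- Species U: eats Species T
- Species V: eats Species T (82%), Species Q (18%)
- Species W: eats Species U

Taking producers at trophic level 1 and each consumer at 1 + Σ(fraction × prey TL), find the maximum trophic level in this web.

Species R: 1 + 1 = 2
Species S: 1 + 1 = 2
Species T: 1 + 2 = 3
Species U: 1 + 3 = 4
Species V: 1 + (0.82×3 + 0.18×1) = 3.64
Species W: 1 + 4 = 5

5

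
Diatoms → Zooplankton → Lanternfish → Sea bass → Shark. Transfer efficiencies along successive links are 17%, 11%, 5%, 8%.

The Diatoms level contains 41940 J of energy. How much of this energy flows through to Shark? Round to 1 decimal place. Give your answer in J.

Zooplankton: 41940 × 0.17 = 7129.8 J
Lanternfish: 7129.8 × 0.11 = 784.278 J
Sea bass: 784.278 × 0.05 = 39.2139 J
Shark: 39.2139 × 0.08 = 3.137112 J

3.1 J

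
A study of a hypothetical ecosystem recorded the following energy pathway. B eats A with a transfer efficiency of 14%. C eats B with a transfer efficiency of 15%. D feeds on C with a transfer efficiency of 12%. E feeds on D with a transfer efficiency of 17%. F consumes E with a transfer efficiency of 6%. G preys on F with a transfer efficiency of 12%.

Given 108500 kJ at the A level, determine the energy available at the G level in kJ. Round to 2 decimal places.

0.33 kJ

B: 108500 × 0.14 = 15190 kJ
C: 15190 × 0.15 = 2278.5 kJ
D: 2278.5 × 0.12 = 273.42 kJ
E: 273.42 × 0.17 = 46.4814 kJ
F: 46.4814 × 0.06 = 2.788884 kJ
G: 2.788884 × 0.12 = 0.33466608 kJ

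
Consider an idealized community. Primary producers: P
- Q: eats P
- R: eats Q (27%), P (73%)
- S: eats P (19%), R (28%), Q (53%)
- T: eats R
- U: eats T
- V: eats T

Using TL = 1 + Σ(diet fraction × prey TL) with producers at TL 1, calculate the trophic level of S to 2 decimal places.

2.89

Q: 1 + 1 = 2
R: 1 + (0.27×2 + 0.73×1) = 2.27
S: 1 + (0.19×1 + 0.28×2.27 + 0.53×2) = 2.8856
T: 1 + 2.27 = 3.27
U: 1 + 3.27 = 4.27
V: 1 + 3.27 = 4.27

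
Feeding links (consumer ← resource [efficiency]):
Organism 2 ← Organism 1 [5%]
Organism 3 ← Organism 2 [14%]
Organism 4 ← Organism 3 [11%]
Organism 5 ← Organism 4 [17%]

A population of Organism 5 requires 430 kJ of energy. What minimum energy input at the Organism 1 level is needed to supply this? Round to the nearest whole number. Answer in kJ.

3284950 kJ

Cumulative transfer efficiency: 0.05 × 0.14 × 0.11 × 0.17 = 0.0001309
Organism 1 energy = 430 / 0.0001309 = 3284950 kJ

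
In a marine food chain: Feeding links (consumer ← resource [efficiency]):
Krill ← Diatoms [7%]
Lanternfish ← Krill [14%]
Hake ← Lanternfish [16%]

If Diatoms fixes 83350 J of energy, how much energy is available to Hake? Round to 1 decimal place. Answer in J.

Krill: 83350 × 0.07 = 5834.5 J
Lanternfish: 5834.5 × 0.14 = 816.83 J
Hake: 816.83 × 0.16 = 130.6928 J

130.7 J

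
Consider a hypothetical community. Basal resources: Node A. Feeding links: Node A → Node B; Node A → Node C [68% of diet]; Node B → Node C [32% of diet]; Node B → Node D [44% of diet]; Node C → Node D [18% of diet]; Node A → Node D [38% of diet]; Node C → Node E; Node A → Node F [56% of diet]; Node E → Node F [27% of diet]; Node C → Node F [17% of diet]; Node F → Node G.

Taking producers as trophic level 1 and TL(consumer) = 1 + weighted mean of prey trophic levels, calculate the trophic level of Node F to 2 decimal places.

2.85

Node B: 1 + 1 = 2
Node C: 1 + (0.68×1 + 0.32×2) = 2.32
Node D: 1 + (0.44×2 + 0.18×2.32 + 0.38×1) = 2.6776
Node E: 1 + 2.32 = 3.32
Node F: 1 + (0.56×1 + 0.27×3.32 + 0.17×2.32) = 2.8508
Node G: 1 + 2.8508 = 3.8508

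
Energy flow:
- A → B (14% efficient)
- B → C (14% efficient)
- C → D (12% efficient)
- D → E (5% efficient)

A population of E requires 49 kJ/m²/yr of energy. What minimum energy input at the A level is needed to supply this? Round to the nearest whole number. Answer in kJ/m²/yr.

Cumulative transfer efficiency: 0.14 × 0.14 × 0.12 × 0.05 = 0.0001176
A energy = 49 / 0.0001176 = 416667 kJ/m²/yr

416667 kJ/m²/yr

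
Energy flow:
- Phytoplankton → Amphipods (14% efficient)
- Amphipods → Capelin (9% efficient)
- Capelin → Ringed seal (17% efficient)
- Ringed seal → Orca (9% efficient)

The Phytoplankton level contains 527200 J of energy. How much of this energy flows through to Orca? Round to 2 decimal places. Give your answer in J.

101.63 J

Amphipods: 527200 × 0.14 = 73808 J
Capelin: 73808 × 0.09 = 6642.72 J
Ringed seal: 6642.72 × 0.17 = 1129.2624 J
Orca: 1129.2624 × 0.09 = 101.633616 J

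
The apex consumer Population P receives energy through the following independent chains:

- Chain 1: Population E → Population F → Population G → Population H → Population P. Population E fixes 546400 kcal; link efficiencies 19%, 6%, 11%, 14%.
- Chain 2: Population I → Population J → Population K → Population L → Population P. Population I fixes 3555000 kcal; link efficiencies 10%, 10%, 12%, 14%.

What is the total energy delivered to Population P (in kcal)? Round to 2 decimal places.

693.17 kcal

Chain 1: 546400 × 0.19 × 0.06 × 0.11 × 0.14 = 95.925984 kcal
Chain 2: 3555000 × 0.1 × 0.1 × 0.12 × 0.14 = 597.24 kcal
Total at Population P: 95.925984 + 597.24 = 693.165984 kcal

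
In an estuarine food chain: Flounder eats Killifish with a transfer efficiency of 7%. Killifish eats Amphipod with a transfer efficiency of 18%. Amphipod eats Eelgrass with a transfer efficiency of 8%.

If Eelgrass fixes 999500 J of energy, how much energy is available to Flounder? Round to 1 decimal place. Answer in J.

Amphipod: 999500 × 0.08 = 79960 J
Killifish: 79960 × 0.18 = 14392.8 J
Flounder: 14392.8 × 0.07 = 1007.496 J

1007.5 J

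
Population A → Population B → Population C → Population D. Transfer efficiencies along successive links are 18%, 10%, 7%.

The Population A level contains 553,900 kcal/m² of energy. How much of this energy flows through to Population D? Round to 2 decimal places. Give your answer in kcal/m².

697.91 kcal/m²

Population B: 553900 × 0.18 = 99702 kcal/m²
Population C: 99702 × 0.1 = 9970.2 kcal/m²
Population D: 9970.2 × 0.07 = 697.914 kcal/m²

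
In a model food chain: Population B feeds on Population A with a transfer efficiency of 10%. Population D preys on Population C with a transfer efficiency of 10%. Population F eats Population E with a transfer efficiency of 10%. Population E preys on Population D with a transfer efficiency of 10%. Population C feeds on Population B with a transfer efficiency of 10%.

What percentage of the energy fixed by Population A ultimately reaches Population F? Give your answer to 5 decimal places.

0.00100%

Product of link efficiencies: 0.1 × 0.1 × 0.1 × 0.1 × 0.1 = 0.00001
As a percentage: 0.00001 × 100 = 0.00100%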